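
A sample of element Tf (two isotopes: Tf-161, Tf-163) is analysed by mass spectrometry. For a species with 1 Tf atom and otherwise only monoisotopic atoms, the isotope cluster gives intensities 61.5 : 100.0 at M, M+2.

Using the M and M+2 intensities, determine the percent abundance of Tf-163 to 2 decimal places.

61.92%

Write p for the Tf-161 fraction. I(M+2)/I(M) = [C(1,1)·p^0·(1−p)] / p^1 = 1·(1−p)/p = 100.0/61.5 = 1.6260
(1−p)/p = 1.6260/1 = 1.6260  ⇒  p = 1/(1 + 1.6260) = 0.3808
Tf-161: 38.08%, Tf-163: 61.92%.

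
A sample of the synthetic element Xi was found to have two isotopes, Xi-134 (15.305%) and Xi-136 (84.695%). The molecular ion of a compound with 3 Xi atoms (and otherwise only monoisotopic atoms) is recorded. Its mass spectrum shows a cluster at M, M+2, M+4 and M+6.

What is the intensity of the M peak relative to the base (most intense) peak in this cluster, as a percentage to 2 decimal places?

(0.15305 + 0.84695)^3 gives M 0.0036, M+2 0.0595, M+4 0.3294, M+6 0.6075; the largest is M+6.
P(M+6) = C(3,3) × 0.15305^0 × 0.84695^3 = 1 × 1.0000 × 0.60753782 = 0.607538 (base)
P(M) = C(3,0) × 0.15305^3 × 0.84695^0 = 1 × 0.00358509 × 1.0000 = 0.003585
Relative intensity = 0.003585 / 0.607538 × 100 = 0.59

0.59%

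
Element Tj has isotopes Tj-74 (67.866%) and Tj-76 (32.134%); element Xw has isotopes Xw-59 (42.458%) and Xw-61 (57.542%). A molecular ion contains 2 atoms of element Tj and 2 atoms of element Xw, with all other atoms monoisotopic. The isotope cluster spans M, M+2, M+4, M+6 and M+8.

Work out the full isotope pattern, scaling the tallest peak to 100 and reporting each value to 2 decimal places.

21.61 : 79.03 : 100.00 : 50.72 : 8.90

Element Tj pattern (n=2): 0.4605794 : 0.43616121 : 0.1032594
Element Xw pattern (n=2): 0.18026818 : 0.48862365 : 0.33110818
Convolve the two distributions (both contribute in 2-u steps):
  M: 0.4605794×0.18026818 = 0.083028
  M+2: 0.4605794×0.48862365 + 0.43616121×0.18026818 = 0.303676
  M+4: 0.4605794×0.33110818 + 0.43616121×0.48862365 + 0.1032594×0.18026818 = 0.384235
  M+6: 0.43616121×0.33110818 + 0.1032594×0.48862365 = 0.194872
  M+8: 0.1032594×0.33110818 = 0.034190
Scale to base peak (0.384235) = 100: 21.61 : 79.03 : 100.00 : 50.72 : 8.90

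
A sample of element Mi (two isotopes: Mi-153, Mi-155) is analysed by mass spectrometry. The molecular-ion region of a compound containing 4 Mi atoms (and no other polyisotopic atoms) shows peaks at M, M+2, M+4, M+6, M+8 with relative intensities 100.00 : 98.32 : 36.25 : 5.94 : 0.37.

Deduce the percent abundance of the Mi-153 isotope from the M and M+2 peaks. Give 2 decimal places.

80.27%

If p is the fraction of Mi that is Mi-153, then I(M+2)/I(M) = [C(4,1)·p^3·(1−p)] / p^4 = 4·(1−p)/p = 98.32/100.00 = 0.9832
(1−p)/p = 0.9832/4 = 0.2458  ⇒  p = 1/(1 + 0.2458) = 0.8027
Mi-153: 80.27%, Mi-155: 19.73%.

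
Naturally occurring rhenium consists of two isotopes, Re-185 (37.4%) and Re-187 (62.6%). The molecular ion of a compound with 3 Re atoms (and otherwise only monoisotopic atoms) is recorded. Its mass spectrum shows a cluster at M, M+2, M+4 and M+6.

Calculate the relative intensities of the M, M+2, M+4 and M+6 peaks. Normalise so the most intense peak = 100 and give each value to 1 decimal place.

Expanding (0.374 + 0.626)^3:
P(M) = 0.374^3 = 0.052314
P(M+2) = 3 × 0.374^2 × 0.626^1 = 0.262687
P(M+4) = 3 × 0.374^1 × 0.626^2 = 0.439685
P(M+6) = 0.626^3 = 0.245314
The M+4 peak is largest (0.439685); scaling to 100 gives 11.9 : 59.7 : 100.0 : 55.8.

11.9 : 59.7 : 100.0 : 55.8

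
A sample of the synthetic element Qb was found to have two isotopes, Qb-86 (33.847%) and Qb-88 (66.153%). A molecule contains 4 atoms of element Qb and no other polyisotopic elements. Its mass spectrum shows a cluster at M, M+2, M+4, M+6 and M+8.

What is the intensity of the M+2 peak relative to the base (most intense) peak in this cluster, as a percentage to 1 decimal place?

26.2%

(0.33847 + 0.66153)^4 gives M 0.0131, M+2 0.1026, M+4 0.3008, M+6 0.3919, M+8 0.1915; the largest is M+6.
P(M+6) = C(4,3) × 0.33847^1 × 0.66153^3 = 4 × 0.33847 × 0.28950004 = 0.391948 (base)
P(M+2) = C(4,1) × 0.33847^3 × 0.66153^1 = 4 × 0.03877578 × 0.66153 = 0.102605
Relative intensity = 0.102605 / 0.391948 × 100 = 26.2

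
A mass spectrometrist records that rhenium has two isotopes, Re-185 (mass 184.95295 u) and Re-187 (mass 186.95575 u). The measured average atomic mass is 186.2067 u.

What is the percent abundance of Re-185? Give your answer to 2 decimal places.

Writing the weighted mean with unknown fraction x of Re-185:
184.95295·x + 186.95575·(1 − x) = 186.2067
(184.95295 − 186.95575)·x = 186.2067 − 186.95575
x = -0.74905 / -2.00280 = 0.37400 → 37.40% Re-185, 62.60% Re-187.

37.40%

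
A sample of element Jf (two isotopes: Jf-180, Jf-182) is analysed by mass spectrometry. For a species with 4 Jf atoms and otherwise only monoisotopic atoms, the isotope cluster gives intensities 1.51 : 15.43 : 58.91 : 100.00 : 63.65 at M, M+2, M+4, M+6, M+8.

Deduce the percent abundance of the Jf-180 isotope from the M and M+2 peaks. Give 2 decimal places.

Let p = fractional abundance of Jf-180. I(M+2)/I(M) = [C(4,1)·p^3·(1−p)] / p^4 = 4·(1−p)/p = 15.43/1.51 = 10.2185
(1−p)/p = 10.2185/4 = 2.5546  ⇒  p = 1/(1 + 2.5546) = 0.2813
Jf-180: 28.13%, Jf-182: 71.87%.

28.13%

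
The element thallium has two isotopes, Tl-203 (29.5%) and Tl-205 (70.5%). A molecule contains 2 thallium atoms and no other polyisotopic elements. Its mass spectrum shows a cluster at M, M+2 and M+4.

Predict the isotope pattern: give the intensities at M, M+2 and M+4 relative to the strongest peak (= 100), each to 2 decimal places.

Each Tl atom is independently Tl-203 (p = 0.295) or Tl-205 (q = 0.705); the cluster is the binomial expansion (p + q)^2.
P(M) = 0.295^2 = 0.087025
P(M+2) = 2 × 0.295^1 × 0.705^1 = 0.415950
P(M+4) = 0.705^2 = 0.497025
The M+4 peak is largest (0.497025); scaling to 100 gives 17.51 : 83.69 : 100.00.

17.51 : 83.69 : 100.00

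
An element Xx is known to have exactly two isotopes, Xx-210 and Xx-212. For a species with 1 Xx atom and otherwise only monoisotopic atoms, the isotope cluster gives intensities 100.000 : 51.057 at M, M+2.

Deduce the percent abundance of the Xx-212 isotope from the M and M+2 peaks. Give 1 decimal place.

33.8%

If p is the fraction of Xx that is Xx-210, then I(M+2)/I(M) = [C(1,1)·p^0·(1−p)] / p^1 = 1·(1−p)/p = 51.057/100.000 = 0.5106
(1−p)/p = 0.5106/1 = 0.5106  ⇒  p = 1/(1 + 0.5106) = 0.6620
Xx-210: 66.2%, Xx-212: 33.8%.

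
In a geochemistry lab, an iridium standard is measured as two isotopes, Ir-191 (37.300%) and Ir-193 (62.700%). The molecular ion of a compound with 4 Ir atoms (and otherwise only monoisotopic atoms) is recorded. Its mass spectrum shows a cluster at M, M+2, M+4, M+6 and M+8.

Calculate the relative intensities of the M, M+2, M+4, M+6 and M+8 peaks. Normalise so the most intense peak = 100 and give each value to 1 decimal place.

Expanding (0.37300 + 0.62700)^4:
P(M) = 0.37300^4 = 0.019357
P(M+2) = 4 × 0.37300^3 × 0.62700^1 = 0.130153
P(M+4) = 6 × 0.37300^2 × 0.62700^2 = 0.328174
P(M+6) = 4 × 0.37300^1 × 0.62700^3 = 0.367766
P(M+8) = 0.62700^4 = 0.154550
The M+6 peak is largest (0.367766); scaling to 100 gives 5.3 : 35.4 : 89.2 : 100.0 : 42.0.

5.3 : 35.4 : 89.2 : 100.0 : 42.0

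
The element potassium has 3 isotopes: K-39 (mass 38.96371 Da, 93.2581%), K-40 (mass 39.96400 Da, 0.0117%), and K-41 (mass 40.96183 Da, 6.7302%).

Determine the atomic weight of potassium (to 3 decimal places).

Average mass = Σ (abundance × isotope mass) = 0.932581 × 38.96371 + 0.000117 × 39.96400 + 0.067302 × 40.96183
= 36.336816 + 0.004676 + 2.756813 = 39.098305 Da

39.098 Da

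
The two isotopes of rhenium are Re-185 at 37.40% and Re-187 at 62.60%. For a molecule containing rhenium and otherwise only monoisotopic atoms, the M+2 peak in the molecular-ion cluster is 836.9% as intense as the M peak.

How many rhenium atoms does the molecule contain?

5

For n independent Re atoms, I(M+2)/I(M) = n · (abundance Re-187) / (abundance Re-185) = n · 0.6260/0.3740.
n = 8.369 × 0.3740/0.6260 = 5.00 ≈ 5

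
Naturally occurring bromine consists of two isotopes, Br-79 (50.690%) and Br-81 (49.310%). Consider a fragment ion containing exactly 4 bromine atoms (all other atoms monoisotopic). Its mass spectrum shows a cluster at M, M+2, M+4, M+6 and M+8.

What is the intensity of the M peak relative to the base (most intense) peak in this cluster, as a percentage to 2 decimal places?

Binomial terms of (0.50690 + 0.49310)^4: M 0.0660, M+2 0.2569, M+4 0.3749, M+6 0.2431, M+8 0.0591 → M+4 is the base peak.
P(M+4) = C(4,2) × 0.50690^2 × 0.49310^2 = 6 × 0.25694761 × 0.24314761 = 0.374857 (base)
P(M) = C(4,0) × 0.50690^4 × 0.49310^0 = 1 × 0.06602207 × 1.0000 = 0.066022
Relative intensity = 0.066022 / 0.374857 × 100 = 17.61

17.61%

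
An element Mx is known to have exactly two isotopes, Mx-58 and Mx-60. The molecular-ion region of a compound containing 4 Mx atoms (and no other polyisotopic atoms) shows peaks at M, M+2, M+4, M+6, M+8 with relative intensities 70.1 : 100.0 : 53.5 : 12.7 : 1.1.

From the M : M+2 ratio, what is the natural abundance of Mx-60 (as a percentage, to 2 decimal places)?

26.29%

Let p = fractional abundance of Mx-58. I(M+2)/I(M) = [C(4,1)·p^3·(1−p)] / p^4 = 4·(1−p)/p = 100.0/70.1 = 1.4265
(1−p)/p = 1.4265/4 = 0.3566  ⇒  p = 1/(1 + 0.3566) = 0.7371
Mx-58: 73.71%, Mx-60: 26.29%.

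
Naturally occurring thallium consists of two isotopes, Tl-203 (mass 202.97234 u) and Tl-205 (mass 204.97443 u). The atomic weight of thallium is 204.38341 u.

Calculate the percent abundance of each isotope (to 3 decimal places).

Let x be the fractional abundance of Tl-203; then Tl-205 has abundance 1 − x.
202.97234·x + 204.97443·(1 − x) = 204.38341
(202.97234 − 204.97443)·x = 204.38341 − 204.97443
x = -0.59102 / -2.00209 = 0.29520 → 29.520% Tl-203, 70.480% Tl-205.

Tl-203: 29.520%, Tl-205: 70.480%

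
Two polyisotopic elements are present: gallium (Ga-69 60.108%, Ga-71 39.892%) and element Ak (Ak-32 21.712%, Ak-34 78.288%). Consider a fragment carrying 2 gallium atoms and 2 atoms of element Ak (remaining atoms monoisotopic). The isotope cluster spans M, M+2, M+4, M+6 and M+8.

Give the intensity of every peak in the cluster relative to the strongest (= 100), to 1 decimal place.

4.3 : 37.1 : 100.0 : 88.8 : 24.9

Gallium pattern (n=2): 0.36129717 : 0.47956567 : 0.15913717
Element Ak pattern (n=2): 0.04714109 : 0.33995781 : 0.61290109
Convolve the two distributions (both contribute in 2-u steps):
  M: 0.36129717×0.04714109 = 0.017032
  M+2: 0.36129717×0.33995781 + 0.47956567×0.04714109 = 0.145433
  M+4: 0.36129717×0.61290109 + 0.47956567×0.33995781 + 0.15913717×0.04714109 = 0.391973
  M+6: 0.47956567×0.61290109 + 0.15913717×0.33995781 = 0.348026
  M+8: 0.15913717×0.61290109 = 0.097535
Scale to base peak (0.391973) = 100: 4.3 : 37.1 : 100.0 : 88.8 : 24.9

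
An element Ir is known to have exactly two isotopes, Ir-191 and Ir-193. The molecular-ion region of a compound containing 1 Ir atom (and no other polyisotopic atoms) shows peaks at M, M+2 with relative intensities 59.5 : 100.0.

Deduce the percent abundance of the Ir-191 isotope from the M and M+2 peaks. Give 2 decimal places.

37.30%

Write p for the Ir-191 fraction. I(M+2)/I(M) = [C(1,1)·p^0·(1−p)] / p^1 = 1·(1−p)/p = 100.0/59.5 = 1.6807
(1−p)/p = 1.6807/1 = 1.6807  ⇒  p = 1/(1 + 1.6807) = 0.3730
Ir-191: 37.30%, Ir-193: 62.70%.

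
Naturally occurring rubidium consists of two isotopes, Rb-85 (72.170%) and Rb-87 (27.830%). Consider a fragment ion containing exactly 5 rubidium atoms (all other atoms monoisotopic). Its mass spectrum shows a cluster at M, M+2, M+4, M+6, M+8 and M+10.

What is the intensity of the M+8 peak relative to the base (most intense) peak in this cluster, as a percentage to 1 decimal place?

5.7%

Term probabilities: M 0.1958, M+2 0.3775, M+4 0.2911, M+6 0.1123, M+8 0.0216, M+10 0.0017. Base peak = M+2.
P(M+2) = C(5,1) × 0.72170^4 × 0.27830^1 = 5 × 0.27128565 × 0.2783 = 0.377494 (base)
P(M+8) = C(5,4) × 0.72170^1 × 0.27830^4 = 5 × 0.7217 × 0.00599864 = 0.021646
Relative intensity = 0.021646 / 0.377494 × 100 = 5.7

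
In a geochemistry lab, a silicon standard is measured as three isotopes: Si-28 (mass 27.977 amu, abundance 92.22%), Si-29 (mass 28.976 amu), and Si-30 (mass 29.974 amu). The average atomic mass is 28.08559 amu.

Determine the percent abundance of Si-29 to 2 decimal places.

4.69%

The remaining 7.78% is split between Si-29 (fraction x) and Si-30 (fraction 0.0778 − x).
Substituting: 28.976x + 29.974(0.0778 − x) = 2.2852006
(28.976 − 29.974)x = -0.0467766  ⇒  x = 0.04687, y = 0.03093
Si-29: 4.69%, Si-30: 3.09%.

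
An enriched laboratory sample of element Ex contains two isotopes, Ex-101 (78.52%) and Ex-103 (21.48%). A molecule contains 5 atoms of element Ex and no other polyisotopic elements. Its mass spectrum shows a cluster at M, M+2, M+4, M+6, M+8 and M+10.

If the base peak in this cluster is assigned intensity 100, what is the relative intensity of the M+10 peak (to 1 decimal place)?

0.1

Binomial terms of (0.7852 + 0.2148)^5: M 0.2985, M+2 0.4082, M+4 0.2234, M+6 0.0611, M+8 0.0084, M+10 0.0005 → M+2 is the base peak.
P(M+2) = C(5,1) × 0.7852^4 × 0.2148^1 = 5 × 0.38012039 × 0.2148 = 0.408249 (base)
P(M+10) = C(5,5) × 0.7852^0 × 0.2148^5 = 1 × 1.0000 × 0.00045727 = 0.000457
Relative intensity = 0.000457 / 0.408249 × 100 = 0.1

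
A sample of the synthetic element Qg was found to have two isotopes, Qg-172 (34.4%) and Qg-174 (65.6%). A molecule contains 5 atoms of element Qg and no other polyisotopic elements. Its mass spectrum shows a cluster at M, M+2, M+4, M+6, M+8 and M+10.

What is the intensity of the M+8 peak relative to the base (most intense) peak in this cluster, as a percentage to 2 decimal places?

Binomial terms of (0.344 + 0.656)^5: M 0.0048, M+2 0.0459, M+4 0.1752, M+6 0.3341, M+8 0.3185, M+10 0.1215 → M+6 is the base peak.
P(M+6) = C(5,3) × 0.344^2 × 0.656^3 = 10 × 0.118336 × 0.28230042 = 0.334063 (base)
P(M+8) = C(5,4) × 0.344^1 × 0.656^4 = 5 × 0.3440 × 0.18518907 = 0.318525
Relative intensity = 0.318525 / 0.334063 × 100 = 95.35

95.35%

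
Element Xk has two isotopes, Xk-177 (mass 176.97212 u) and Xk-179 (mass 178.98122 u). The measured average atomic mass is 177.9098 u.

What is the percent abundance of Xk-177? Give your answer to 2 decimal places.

With x = fraction of Xk-177 (so Xk-179 is 1 − x):
176.97212·x + 178.98122·(1 − x) = 177.9098
(176.97212 − 178.98122)·x = 177.9098 − 178.98122
x = -1.07142 / -2.00910 = 0.53328 → 53.33% Xk-177, 46.67% Xk-179.

53.33%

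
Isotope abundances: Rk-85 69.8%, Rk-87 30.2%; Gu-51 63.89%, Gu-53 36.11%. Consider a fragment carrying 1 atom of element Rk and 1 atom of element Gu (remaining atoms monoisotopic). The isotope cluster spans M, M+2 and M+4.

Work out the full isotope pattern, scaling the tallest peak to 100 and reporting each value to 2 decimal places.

Element Rk pattern (n=1): 0.6980 : 0.3020
Element Gu pattern (n=1): 0.6389 : 0.3611
Convolve the two distributions (both contribute in 2-u steps):
  M: 0.6980×0.6389 = 0.445952
  M+2: 0.6980×0.3611 + 0.3020×0.6389 = 0.444996
  M+4: 0.3020×0.3611 = 0.109052
Scale to base peak (0.445952) = 100: 100.00 : 99.79 : 24.45

100.00 : 99.79 : 24.45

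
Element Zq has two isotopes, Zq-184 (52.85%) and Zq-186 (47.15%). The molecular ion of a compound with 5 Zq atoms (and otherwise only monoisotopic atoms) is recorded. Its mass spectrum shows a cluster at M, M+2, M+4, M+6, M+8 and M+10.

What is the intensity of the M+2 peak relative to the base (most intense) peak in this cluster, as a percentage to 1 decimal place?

Binomial terms of (0.5285 + 0.4715)^5: M 0.0412, M+2 0.1839, M+4 0.3282, M+6 0.2928, M+8 0.1306, M+10 0.0233 → M+4 is the base peak.
P(M+4) = C(5,2) × 0.5285^3 × 0.4715^2 = 10 × 0.14761652 × 0.22231225 = 0.328170 (base)
P(M+2) = C(5,1) × 0.5285^4 × 0.4715^1 = 5 × 0.07801533 × 0.4715 = 0.183921
Relative intensity = 0.183921 / 0.328170 × 100 = 56.0

56.0%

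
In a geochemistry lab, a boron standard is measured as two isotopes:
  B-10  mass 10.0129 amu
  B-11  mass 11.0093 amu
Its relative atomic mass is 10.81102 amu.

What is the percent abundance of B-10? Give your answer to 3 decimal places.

19.900%

With x = fraction of B-10 (so B-11 is 1 − x):
10.0129·x + 11.0093·(1 − x) = 10.81102
(10.0129 − 11.0093)·x = 10.81102 − 11.0093
x = -0.19828 / -0.9964 = 0.19900 → 19.900% B-10, 80.100% B-11.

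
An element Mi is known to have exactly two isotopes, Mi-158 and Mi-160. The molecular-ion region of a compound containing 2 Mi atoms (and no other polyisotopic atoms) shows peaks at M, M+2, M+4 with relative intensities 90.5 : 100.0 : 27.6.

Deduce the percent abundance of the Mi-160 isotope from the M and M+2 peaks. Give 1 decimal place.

35.6%

If p is the fraction of Mi that is Mi-158, then I(M+2)/I(M) = [C(2,1)·p^1·(1−p)] / p^2 = 2·(1−p)/p = 100.0/90.5 = 1.1050
(1−p)/p = 1.1050/2 = 0.5525  ⇒  p = 1/(1 + 0.5525) = 0.6441
Mi-158: 64.4%, Mi-160: 35.6%.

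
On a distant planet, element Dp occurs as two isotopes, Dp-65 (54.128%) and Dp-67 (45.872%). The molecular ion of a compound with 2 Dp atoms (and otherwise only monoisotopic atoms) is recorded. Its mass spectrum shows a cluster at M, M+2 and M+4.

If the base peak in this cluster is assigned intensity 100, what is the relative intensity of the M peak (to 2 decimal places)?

59.00

Term probabilities: M 0.2930, M+2 0.4966, M+4 0.2104. Base peak = M+2.
P(M+2) = C(2,1) × 0.54128^1 × 0.45872^1 = 2 × 0.54128 × 0.45872 = 0.496592 (base)
P(M) = C(2,0) × 0.54128^2 × 0.45872^0 = 1 × 0.29298404 × 1.0000 = 0.292984
Relative intensity = 0.292984 / 0.496592 × 100 = 59.00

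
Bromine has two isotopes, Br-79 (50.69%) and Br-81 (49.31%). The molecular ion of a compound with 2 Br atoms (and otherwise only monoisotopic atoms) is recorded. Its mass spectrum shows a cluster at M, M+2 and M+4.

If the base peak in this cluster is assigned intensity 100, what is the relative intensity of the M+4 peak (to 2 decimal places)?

48.64

Binomial terms of (0.5069 + 0.4931)^2: M 0.2569, M+2 0.4999, M+4 0.2431 → M+2 is the base peak.
P(M+2) = C(2,1) × 0.5069^1 × 0.4931^1 = 2 × 0.5069 × 0.4931 = 0.499905 (base)
P(M+4) = C(2,2) × 0.5069^0 × 0.4931^2 = 1 × 1.0000 × 0.24314761 = 0.243148
Relative intensity = 0.243148 / 0.499905 × 100 = 48.64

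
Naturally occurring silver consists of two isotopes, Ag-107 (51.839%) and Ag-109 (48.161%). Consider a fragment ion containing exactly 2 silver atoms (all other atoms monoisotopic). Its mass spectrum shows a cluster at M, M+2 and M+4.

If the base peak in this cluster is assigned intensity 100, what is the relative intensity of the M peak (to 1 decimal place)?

53.8

Term probabilities: M 0.2687, M+2 0.4993, M+4 0.2319. Base peak = M+2.
P(M+2) = C(2,1) × 0.51839^1 × 0.48161^1 = 2 × 0.51839 × 0.48161 = 0.499324 (base)
P(M) = C(2,0) × 0.51839^2 × 0.48161^0 = 1 × 0.26872819 × 1.0000 = 0.268728
Relative intensity = 0.268728 / 0.499324 × 100 = 53.8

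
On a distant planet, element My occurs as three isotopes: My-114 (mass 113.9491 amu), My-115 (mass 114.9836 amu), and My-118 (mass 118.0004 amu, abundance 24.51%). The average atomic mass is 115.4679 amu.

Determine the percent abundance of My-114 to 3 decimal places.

24.661%

The remaining 75.49% is split between My-114 (fraction x) and My-115 (fraction 0.7549 − x).
Substituting: 113.9491x + 114.9836(0.7549 − x) = 86.54600196
(113.9491 − 114.9836)x = -0.25511768  ⇒  x = 0.24661, y = 0.50829
My-114: 24.661%, My-115: 50.829%.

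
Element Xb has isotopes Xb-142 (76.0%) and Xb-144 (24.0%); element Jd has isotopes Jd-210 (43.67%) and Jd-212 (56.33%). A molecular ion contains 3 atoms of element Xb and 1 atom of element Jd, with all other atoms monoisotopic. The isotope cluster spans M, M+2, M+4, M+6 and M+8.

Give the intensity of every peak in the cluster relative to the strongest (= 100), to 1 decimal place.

Element Xb pattern (n=3): 0.438976 : 0.415872 : 0.131328 : 0.013824
Element Jd pattern (n=1): 0.4367 : 0.5633
Convolve the two distributions (both contribute in 2-u steps):
  M: 0.438976×0.4367 = 0.191701
  M+2: 0.438976×0.5633 + 0.415872×0.4367 = 0.428886
  M+4: 0.415872×0.5633 + 0.131328×0.4367 = 0.291612
  M+6: 0.131328×0.5633 + 0.013824×0.4367 = 0.080014
  M+8: 0.013824×0.5633 = 0.007787
Scale to base peak (0.428886) = 100: 44.7 : 100.0 : 68.0 : 18.7 : 1.8

44.7 : 100.0 : 68.0 : 18.7 : 1.8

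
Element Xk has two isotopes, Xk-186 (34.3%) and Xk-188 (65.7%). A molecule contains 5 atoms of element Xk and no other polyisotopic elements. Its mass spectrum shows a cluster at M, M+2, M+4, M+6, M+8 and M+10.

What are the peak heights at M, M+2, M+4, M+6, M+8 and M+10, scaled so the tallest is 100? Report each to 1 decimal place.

Each Xk atom is independently Xk-186 (p = 0.343) or Xk-188 (q = 0.657); the cluster is the binomial expansion (p + q)^5.
P(M) = 0.343^5 = 0.004748
P(M+2) = 5 × 0.343^4 × 0.657^1 = 0.045469
P(M+4) = 10 × 0.343^3 × 0.657^2 = 0.174186
P(M+6) = 10 × 0.343^2 × 0.657^3 = 0.333645
P(M+8) = 5 × 0.343^1 × 0.657^4 = 0.319540
P(M+10) = 0.657^5 = 0.122413
The M+6 peak is largest (0.333645); scaling to 100 gives 1.4 : 13.6 : 52.2 : 100.0 : 95.8 : 36.7.

1.4 : 13.6 : 52.2 : 100.0 : 95.8 : 36.7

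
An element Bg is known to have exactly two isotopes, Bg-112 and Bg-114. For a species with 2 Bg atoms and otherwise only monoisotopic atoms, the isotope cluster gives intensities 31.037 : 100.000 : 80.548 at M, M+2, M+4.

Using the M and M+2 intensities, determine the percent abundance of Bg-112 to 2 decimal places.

Let p = fractional abundance of Bg-112. I(M+2)/I(M) = [C(2,1)·p^1·(1−p)] / p^2 = 2·(1−p)/p = 100.000/31.037 = 3.2220
(1−p)/p = 3.2220/2 = 1.6110  ⇒  p = 1/(1 + 1.6110) = 0.3830
Bg-112: 38.30%, Bg-114: 61.70%.

38.30%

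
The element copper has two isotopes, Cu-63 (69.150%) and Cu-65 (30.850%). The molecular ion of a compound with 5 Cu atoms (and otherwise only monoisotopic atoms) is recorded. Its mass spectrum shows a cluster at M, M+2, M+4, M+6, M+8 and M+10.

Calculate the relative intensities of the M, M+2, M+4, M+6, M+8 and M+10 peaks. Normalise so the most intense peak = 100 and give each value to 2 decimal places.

44.83 : 100.00 : 89.23 : 39.81 : 8.88 : 0.79

The 5 Cu atoms are independent, so intensities follow the terms of (0.69150 + 0.30850)^5.
P(M) = 0.69150^5 = 0.158111
P(M+2) = 5 × 0.69150^4 × 0.30850^1 = 0.352691
P(M+4) = 10 × 0.69150^3 × 0.30850^2 = 0.314693
P(M+6) = 10 × 0.69150^2 × 0.30850^3 = 0.140394
P(M+8) = 5 × 0.69150^1 × 0.30850^4 = 0.031317
P(M+10) = 0.30850^5 = 0.002794
The M+2 peak is largest (0.352691); scaling to 100 gives 44.83 : 100.00 : 89.23 : 39.81 : 8.88 : 0.79.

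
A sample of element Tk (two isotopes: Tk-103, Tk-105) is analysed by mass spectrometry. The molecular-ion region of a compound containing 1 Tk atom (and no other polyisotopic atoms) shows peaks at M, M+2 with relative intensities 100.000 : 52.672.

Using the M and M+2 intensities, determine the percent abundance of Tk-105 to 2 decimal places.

Write p for the Tk-103 fraction. I(M+2)/I(M) = [C(1,1)·p^0·(1−p)] / p^1 = 1·(1−p)/p = 52.672/100.000 = 0.5267
(1−p)/p = 0.5267/1 = 0.5267  ⇒  p = 1/(1 + 0.5267) = 0.6550
Tk-103: 65.50%, Tk-105: 34.50%.

34.50%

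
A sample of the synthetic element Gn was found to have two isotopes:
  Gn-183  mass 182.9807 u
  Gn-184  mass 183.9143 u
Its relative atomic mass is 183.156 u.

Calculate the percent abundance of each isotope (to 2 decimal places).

With x = fraction of Gn-183 (so Gn-184 is 1 − x):
182.9807·x + 183.9143·(1 − x) = 183.156
(182.9807 − 183.9143)·x = 183.156 − 183.9143
x = -0.7583 / -0.9336 = 0.81223 → 81.22% Gn-183, 18.78% Gn-184.

Gn-183: 81.22%, Gn-184: 18.78%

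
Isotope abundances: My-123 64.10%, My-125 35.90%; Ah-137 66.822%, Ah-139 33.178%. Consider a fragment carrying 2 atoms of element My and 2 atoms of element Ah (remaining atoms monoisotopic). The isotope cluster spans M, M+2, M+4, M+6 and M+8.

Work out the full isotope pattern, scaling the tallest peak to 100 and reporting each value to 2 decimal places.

Element My pattern (n=2): 0.410881 : 0.460238 : 0.128881
Element Ah pattern (n=2): 0.44651797 : 0.44340406 : 0.11007797
Convolve the two distributions (both contribute in 2-u steps):
  M: 0.410881×0.44651797 = 0.183466
  M+2: 0.410881×0.44340406 + 0.460238×0.44651797 = 0.387691
  M+4: 0.410881×0.11007797 + 0.460238×0.44340406 + 0.128881×0.44651797 = 0.306848
  M+6: 0.460238×0.11007797 + 0.128881×0.44340406 = 0.107808
  M+8: 0.128881×0.11007797 = 0.014187
Scale to base peak (0.387691) = 100: 47.32 : 100.00 : 79.15 : 27.81 : 3.66

47.32 : 100.00 : 79.15 : 27.81 : 3.66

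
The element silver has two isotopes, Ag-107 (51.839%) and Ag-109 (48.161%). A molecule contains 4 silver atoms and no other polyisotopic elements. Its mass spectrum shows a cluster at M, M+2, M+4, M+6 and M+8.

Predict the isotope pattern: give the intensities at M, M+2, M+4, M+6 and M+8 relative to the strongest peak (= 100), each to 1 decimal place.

Each Ag atom is independently Ag-107 (p = 0.51839) or Ag-109 (q = 0.48161); the cluster is the binomial expansion (p + q)^4.
P(M) = 0.51839^4 = 0.072215
P(M+2) = 4 × 0.51839^3 × 0.48161^1 = 0.268365
P(M+4) = 6 × 0.51839^2 × 0.48161^2 = 0.373986
P(M+6) = 4 × 0.51839^1 × 0.48161^3 = 0.231634
P(M+8) = 0.48161^4 = 0.053800
The M+4 peak is largest (0.373986); scaling to 100 gives 19.3 : 71.8 : 100.0 : 61.9 : 14.4.

19.3 : 71.8 : 100.0 : 61.9 : 14.4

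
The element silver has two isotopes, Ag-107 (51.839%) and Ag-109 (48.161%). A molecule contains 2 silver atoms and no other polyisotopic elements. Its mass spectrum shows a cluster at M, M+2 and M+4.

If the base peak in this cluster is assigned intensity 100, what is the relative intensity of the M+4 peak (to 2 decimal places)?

46.45

Binomial terms of (0.51839 + 0.48161)^2: M 0.2687, M+2 0.4993, M+4 0.2319 → M+2 is the base peak.
P(M+2) = C(2,1) × 0.51839^1 × 0.48161^1 = 2 × 0.51839 × 0.48161 = 0.499324 (base)
P(M+4) = C(2,2) × 0.51839^0 × 0.48161^2 = 1 × 1.0000 × 0.23194819 = 0.231948
Relative intensity = 0.231948 / 0.499324 × 100 = 46.45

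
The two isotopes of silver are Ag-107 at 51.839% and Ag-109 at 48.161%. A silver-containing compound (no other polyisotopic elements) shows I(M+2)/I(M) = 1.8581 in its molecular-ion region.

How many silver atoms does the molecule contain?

2

The M+2/M ratio from n Ag atoms is n · q/p = n · 0.48161/0.51839.
n = 1.8581 × 0.51839/0.48161 = 2.00 ≈ 2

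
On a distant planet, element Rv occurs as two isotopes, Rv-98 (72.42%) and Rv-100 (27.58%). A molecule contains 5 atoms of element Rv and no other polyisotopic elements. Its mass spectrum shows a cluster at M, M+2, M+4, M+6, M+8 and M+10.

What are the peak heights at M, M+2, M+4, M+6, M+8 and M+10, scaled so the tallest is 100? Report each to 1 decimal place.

52.5 : 100.0 : 76.2 : 29.0 : 5.5 : 0.4

Expanding (0.7242 + 0.2758)^5:
P(M) = 0.7242^5 = 0.199201
P(M+2) = 5 × 0.7242^4 × 0.2758^1 = 0.379314
P(M+4) = 10 × 0.7242^3 × 0.2758^2 = 0.288911
P(M+6) = 10 × 0.7242^2 × 0.2758^3 = 0.110027
P(M+8) = 5 × 0.7242^1 × 0.2758^4 = 0.020951
P(M+10) = 0.2758^5 = 0.001596
The M+2 peak is largest (0.379314); scaling to 100 gives 52.5 : 100.0 : 76.2 : 29.0 : 5.5 : 0.4.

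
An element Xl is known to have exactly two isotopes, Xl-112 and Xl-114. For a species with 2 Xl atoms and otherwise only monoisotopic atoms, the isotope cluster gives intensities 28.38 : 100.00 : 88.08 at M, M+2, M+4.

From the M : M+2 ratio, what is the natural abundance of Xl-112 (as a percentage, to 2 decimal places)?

36.21%

Write p for the Xl-112 fraction. I(M+2)/I(M) = [C(2,1)·p^1·(1−p)] / p^2 = 2·(1−p)/p = 100.00/28.38 = 3.5236
(1−p)/p = 3.5236/2 = 1.7618  ⇒  p = 1/(1 + 1.7618) = 0.3621
Xl-112: 36.21%, Xl-114: 63.79%.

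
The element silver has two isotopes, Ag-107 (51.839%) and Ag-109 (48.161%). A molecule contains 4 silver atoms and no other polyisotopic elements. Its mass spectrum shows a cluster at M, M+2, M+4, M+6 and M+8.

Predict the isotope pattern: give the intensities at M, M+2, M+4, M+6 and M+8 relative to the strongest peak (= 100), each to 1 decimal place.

Expanding (0.51839 + 0.48161)^4:
P(M) = 0.51839^4 = 0.072215
P(M+2) = 4 × 0.51839^3 × 0.48161^1 = 0.268365
P(M+4) = 6 × 0.51839^2 × 0.48161^2 = 0.373986
P(M+6) = 4 × 0.51839^1 × 0.48161^3 = 0.231634
P(M+8) = 0.48161^4 = 0.053800
The M+4 peak is largest (0.373986); scaling to 100 gives 19.3 : 71.8 : 100.0 : 61.9 : 14.4.

19.3 : 71.8 : 100.0 : 61.9 : 14.4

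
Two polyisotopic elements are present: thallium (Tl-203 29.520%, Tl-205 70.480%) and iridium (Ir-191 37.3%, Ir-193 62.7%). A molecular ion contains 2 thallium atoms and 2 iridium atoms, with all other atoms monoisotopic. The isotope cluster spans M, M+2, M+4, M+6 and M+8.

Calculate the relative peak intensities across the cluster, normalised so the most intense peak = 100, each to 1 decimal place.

Thallium pattern (n=2): 0.08714304 : 0.41611392 : 0.49674304
Iridium pattern (n=2): 0.139129 : 0.467742 : 0.393129
Convolve the two distributions (both contribute in 2-u steps):
  M: 0.08714304×0.139129 = 0.012124
  M+2: 0.08714304×0.467742 + 0.41611392×0.139129 = 0.098654
  M+4: 0.08714304×0.393129 + 0.41611392×0.467742 + 0.49674304×0.139129 = 0.298004
  M+6: 0.41611392×0.393129 + 0.49674304×0.467742 = 0.395934
  M+8: 0.49674304×0.393129 = 0.195284
Scale to base peak (0.395934) = 100: 3.1 : 24.9 : 75.3 : 100.0 : 49.3

3.1 : 24.9 : 75.3 : 100.0 : 49.3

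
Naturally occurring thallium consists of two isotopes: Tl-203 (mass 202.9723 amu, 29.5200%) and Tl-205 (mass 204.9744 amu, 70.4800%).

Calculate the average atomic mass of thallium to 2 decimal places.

204.38 amu

Weight each isotope mass by its fractional abundance: 0.295200 × 202.9723 + 0.704800 × 204.9744
= 59.91742 + 144.46596 = 204.38338 amu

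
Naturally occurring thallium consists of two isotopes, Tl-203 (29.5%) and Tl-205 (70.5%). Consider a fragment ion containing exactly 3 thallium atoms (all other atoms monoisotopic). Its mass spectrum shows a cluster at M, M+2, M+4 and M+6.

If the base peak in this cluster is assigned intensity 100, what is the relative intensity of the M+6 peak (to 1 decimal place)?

79.7

Term probabilities: M 0.0257, M+2 0.1841, M+4 0.4399, M+6 0.3504. Base peak = M+4.
P(M+4) = C(3,2) × 0.295^1 × 0.705^2 = 3 × 0.2950 × 0.497025 = 0.439867 (base)
P(M+6) = C(3,3) × 0.295^0 × 0.705^3 = 1 × 1.0000 × 0.35040263 = 0.350403
Relative intensity = 0.350403 / 0.439867 × 100 = 79.7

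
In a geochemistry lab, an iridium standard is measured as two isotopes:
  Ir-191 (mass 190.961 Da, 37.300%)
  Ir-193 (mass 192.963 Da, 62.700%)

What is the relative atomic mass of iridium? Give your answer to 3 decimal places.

Ar = Σ fᵢ·mᵢ = 0.37300 × 190.961 + 0.62700 × 192.963
= 71.2285 + 120.9878 = 192.2163 Da

192.216 Da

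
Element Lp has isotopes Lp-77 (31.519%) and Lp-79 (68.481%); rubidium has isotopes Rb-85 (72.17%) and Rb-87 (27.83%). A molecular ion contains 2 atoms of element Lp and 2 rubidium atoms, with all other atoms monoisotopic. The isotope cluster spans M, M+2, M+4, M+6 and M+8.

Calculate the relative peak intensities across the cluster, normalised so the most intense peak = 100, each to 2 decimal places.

Element Lp pattern (n=2): 0.09934474 : 0.43169053 : 0.46896474
Rubidium pattern (n=2): 0.52085089 : 0.40169822 : 0.07745089
Convolve the two distributions (both contribute in 2-u steps):
  M: 0.09934474×0.52085089 = 0.051744
  M+2: 0.09934474×0.40169822 + 0.43169053×0.52085089 = 0.264753
  M+4: 0.09934474×0.07745089 + 0.43169053×0.40169822 + 0.46896474×0.52085089 = 0.425364
  M+6: 0.43169053×0.07745089 + 0.46896474×0.40169822 = 0.221817
  M+8: 0.46896474×0.07745089 = 0.036322
Scale to base peak (0.425364) = 100: 12.16 : 62.24 : 100.00 : 52.15 : 8.54

12.16 : 62.24 : 100.00 : 52.15 : 8.54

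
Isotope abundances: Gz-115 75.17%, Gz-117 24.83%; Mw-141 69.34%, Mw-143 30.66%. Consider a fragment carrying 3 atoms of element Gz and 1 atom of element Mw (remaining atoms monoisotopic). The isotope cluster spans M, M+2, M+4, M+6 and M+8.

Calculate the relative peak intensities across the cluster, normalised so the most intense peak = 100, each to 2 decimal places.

69.78 : 100.00 : 53.41 : 12.61 : 1.11

Element Gz pattern (n=3): 0.42475026 : 0.4209079 : 0.13903343 : 0.01530841
Element Mw pattern (n=1): 0.6934 : 0.3066
Convolve the two distributions (both contribute in 2-u steps):
  M: 0.42475026×0.6934 = 0.294522
  M+2: 0.42475026×0.3066 + 0.4209079×0.6934 = 0.422086
  M+4: 0.4209079×0.3066 + 0.13903343×0.6934 = 0.225456
  M+6: 0.13903343×0.3066 + 0.01530841×0.6934 = 0.053243
  M+8: 0.01530841×0.3066 = 0.004694
Scale to base peak (0.422086) = 100: 69.78 : 100.00 : 53.41 : 12.61 : 1.11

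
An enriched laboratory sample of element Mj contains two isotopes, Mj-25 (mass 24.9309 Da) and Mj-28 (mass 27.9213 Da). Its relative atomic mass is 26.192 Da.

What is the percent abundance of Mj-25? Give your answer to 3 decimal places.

57.828%

With x = fraction of Mj-25 (so Mj-28 is 1 − x):
24.9309·x + 27.9213·(1 − x) = 26.192
(24.9309 − 27.9213)·x = 26.192 − 27.9213
x = -1.7293 / -2.9904 = 0.57828 → 57.828% Mj-25, 42.172% Mj-28.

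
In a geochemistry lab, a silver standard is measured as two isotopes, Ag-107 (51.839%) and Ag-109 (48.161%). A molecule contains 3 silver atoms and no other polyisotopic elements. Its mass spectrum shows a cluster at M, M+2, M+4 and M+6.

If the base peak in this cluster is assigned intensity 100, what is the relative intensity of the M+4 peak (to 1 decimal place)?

Binomial terms of (0.51839 + 0.48161)^3: M 0.1393, M+2 0.3883, M+4 0.3607, M+6 0.1117 → M+2 is the base peak.
P(M+2) = C(3,1) × 0.51839^2 × 0.48161^1 = 3 × 0.26872819 × 0.48161 = 0.388267 (base)
P(M+4) = C(3,2) × 0.51839^1 × 0.48161^2 = 3 × 0.51839 × 0.23194819 = 0.360719
Relative intensity = 0.360719 / 0.388267 × 100 = 92.9

92.9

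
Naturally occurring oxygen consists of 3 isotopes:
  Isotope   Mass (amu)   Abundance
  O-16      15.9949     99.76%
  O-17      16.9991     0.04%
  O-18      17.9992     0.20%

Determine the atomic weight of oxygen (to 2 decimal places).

Weight each isotope mass by its fractional abundance: 0.9976 × 15.9949 + 0.0004 × 16.9991 + 0.0020 × 17.9992
= 15.95651 + 0.00680 + 0.03600 = 15.99931 amu

16.00 amu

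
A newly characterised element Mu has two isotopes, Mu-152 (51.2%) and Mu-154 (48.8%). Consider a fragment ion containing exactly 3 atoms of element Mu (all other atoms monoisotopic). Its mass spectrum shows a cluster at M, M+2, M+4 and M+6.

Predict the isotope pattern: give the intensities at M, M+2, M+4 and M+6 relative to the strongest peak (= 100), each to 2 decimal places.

34.97 : 100.00 : 95.31 : 30.28

Expanding (0.512 + 0.488)^3:
P(M) = 0.512^3 = 0.134218
P(M+2) = 3 × 0.512^2 × 0.488^1 = 0.383779
P(M+4) = 3 × 0.512^1 × 0.488^2 = 0.365789
P(M+6) = 0.488^3 = 0.116214
The M+2 peak is largest (0.383779); scaling to 100 gives 34.97 : 100.00 : 95.31 : 30.28.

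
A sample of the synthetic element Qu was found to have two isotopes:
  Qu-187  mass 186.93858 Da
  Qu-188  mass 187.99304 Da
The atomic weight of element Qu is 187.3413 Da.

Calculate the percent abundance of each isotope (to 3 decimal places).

With x = fraction of Qu-187 (so Qu-188 is 1 − x):
186.93858·x + 187.99304·(1 − x) = 187.3413
(186.93858 − 187.99304)·x = 187.3413 − 187.99304
x = -0.65174 / -1.05446 = 0.61808 → 61.808% Qu-187, 38.192% Qu-188.

Qu-187: 61.808%, Qu-188: 38.192%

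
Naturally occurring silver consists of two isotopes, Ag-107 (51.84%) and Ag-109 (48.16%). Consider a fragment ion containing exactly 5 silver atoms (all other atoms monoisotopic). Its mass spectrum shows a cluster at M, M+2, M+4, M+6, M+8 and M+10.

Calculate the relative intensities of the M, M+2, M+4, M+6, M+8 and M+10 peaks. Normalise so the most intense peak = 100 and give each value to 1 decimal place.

11.6 : 53.8 : 100.0 : 92.9 : 43.2 : 8.0

Each Ag atom is independently Ag-107 (p = 0.5184) or Ag-109 (q = 0.4816); the cluster is the binomial expansion (p + q)^5.
P(M) = 0.5184^5 = 0.037439
P(M+2) = 5 × 0.5184^4 × 0.4816^1 = 0.173907
P(M+4) = 10 × 0.5184^3 × 0.4816^2 = 0.323123
P(M+6) = 10 × 0.5184^2 × 0.4816^3 = 0.300185
P(M+8) = 5 × 0.5184^1 × 0.4816^4 = 0.139438
P(M+10) = 0.4816^5 = 0.025908
The M+4 peak is largest (0.323123); scaling to 100 gives 11.6 : 53.8 : 100.0 : 92.9 : 43.2 : 8.0.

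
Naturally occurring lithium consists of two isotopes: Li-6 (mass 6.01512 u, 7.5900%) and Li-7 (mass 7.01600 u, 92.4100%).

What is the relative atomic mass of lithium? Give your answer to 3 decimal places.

6.940 u

Weight each isotope mass by its fractional abundance: 0.075900 × 6.01512 + 0.924100 × 7.01600
= 0.456548 + 6.483486 = 6.940034 u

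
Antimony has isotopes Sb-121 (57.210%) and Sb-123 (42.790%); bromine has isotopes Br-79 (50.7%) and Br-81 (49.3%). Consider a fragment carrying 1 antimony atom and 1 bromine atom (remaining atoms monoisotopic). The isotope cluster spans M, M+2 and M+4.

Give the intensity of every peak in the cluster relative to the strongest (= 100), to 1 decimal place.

Antimony pattern (n=1): 0.5721 : 0.4279
Bromine pattern (n=1): 0.5070 : 0.4930
Convolve the two distributions (both contribute in 2-u steps):
  M: 0.5721×0.5070 = 0.290055
  M+2: 0.5721×0.4930 + 0.4279×0.5070 = 0.498991
  M+4: 0.4279×0.4930 = 0.210955
Scale to base peak (0.498991) = 100: 58.1 : 100.0 : 42.3

58.1 : 100.0 : 42.3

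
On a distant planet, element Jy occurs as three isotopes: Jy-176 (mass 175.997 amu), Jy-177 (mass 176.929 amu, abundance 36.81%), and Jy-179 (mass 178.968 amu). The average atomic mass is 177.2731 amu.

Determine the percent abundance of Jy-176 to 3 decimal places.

Let x and y be the fractions of Jy-176 and Jy-179. Then x + y = 1 − 0.3681 = 0.6319 and 175.997x + 178.968y = 177.2731 − 0.3681×176.929 = 112.1455351.
Substituting: 175.997x + 178.968(0.6319 − x) = 112.1455351
(175.997 − 178.968)x = -0.9443441  ⇒  x = 0.31785, y = 0.31405
Jy-176: 31.785%, Jy-179: 31.405%.

31.785%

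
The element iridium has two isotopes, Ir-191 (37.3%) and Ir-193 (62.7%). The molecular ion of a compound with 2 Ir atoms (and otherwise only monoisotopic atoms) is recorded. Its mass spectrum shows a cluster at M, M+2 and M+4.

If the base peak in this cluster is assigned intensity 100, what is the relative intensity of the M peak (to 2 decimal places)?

Term probabilities: M 0.1391, M+2 0.4677, M+4 0.3931. Base peak = M+2.
P(M+2) = C(2,1) × 0.373^1 × 0.627^1 = 2 × 0.3730 × 0.6270 = 0.467742 (base)
P(M) = C(2,0) × 0.373^2 × 0.627^0 = 1 × 0.139129 × 1.0000 = 0.139129
Relative intensity = 0.139129 / 0.467742 × 100 = 29.74

29.74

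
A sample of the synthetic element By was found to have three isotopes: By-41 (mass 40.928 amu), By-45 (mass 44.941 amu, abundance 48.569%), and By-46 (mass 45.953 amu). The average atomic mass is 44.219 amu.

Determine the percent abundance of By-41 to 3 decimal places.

The remaining 51.431% is split between By-41 (fraction x) and By-46 (fraction 0.51431 − x).
Substituting: 40.928x + 45.953(0.51431 − x) = 22.39160571
(40.928 − 45.953)x = -1.24248172  ⇒  x = 0.24726, y = 0.26705
By-41: 24.726%, By-46: 26.705%.

24.726%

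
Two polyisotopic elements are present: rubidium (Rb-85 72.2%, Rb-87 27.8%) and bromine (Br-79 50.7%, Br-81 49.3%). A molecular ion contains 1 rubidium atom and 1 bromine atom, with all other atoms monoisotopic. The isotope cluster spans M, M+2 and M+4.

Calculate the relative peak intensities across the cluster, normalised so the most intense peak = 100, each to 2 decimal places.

73.67 : 100.00 : 27.58

Rubidium pattern (n=1): 0.7220 : 0.2780
Bromine pattern (n=1): 0.5070 : 0.4930
Convolve the two distributions (both contribute in 2-u steps):
  M: 0.7220×0.5070 = 0.366054
  M+2: 0.7220×0.4930 + 0.2780×0.5070 = 0.496892
  M+4: 0.2780×0.4930 = 0.137054
Scale to base peak (0.496892) = 100: 73.67 : 100.00 : 27.58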